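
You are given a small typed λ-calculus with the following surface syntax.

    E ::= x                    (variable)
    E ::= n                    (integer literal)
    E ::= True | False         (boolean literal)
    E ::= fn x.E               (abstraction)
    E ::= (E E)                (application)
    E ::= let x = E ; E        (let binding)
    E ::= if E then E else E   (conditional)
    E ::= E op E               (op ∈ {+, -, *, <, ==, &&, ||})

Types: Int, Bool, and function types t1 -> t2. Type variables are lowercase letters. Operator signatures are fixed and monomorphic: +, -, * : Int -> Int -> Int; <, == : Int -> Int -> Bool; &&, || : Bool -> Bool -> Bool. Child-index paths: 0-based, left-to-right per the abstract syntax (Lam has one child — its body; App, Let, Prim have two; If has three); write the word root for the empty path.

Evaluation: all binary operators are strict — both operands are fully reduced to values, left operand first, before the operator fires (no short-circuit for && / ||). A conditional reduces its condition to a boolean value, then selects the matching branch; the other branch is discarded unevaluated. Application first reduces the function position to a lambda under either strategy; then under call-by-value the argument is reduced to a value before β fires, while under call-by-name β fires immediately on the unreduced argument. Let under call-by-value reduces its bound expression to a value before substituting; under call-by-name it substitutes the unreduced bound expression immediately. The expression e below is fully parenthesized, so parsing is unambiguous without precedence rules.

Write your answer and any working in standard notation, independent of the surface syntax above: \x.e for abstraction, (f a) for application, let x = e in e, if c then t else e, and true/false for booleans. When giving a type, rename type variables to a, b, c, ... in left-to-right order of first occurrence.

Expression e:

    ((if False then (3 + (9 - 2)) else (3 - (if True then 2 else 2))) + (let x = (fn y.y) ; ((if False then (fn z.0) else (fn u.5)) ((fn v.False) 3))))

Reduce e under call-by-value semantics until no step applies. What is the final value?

Answer: 6

Derivation:
step 0: ((if false then (3 + (9 - 2)) else (3 - (if true then 2 else 2))) + (let x = (\y.y) in ((if false then (\z.0) else (\u.5)) ((\v.false) 3))))
step 1: [if@0] ((3 - (if true then 2 else 2)) + (let x = (\y.y) in ((if false then (\z.0) else (\u.5)) ((\v.false) 3))))
step 2: [if@0.1] ((3 - 2) + (let x = (\y.y) in ((if false then (\z.0) else (\u.5)) ((\v.false) 3))))
step 3: [delta@0] (1 + (let x = (\y.y) in ((if false then (\z.0) else (\u.5)) ((\v.false) 3))))
step 4: [let@1] (1 + ((if false then (\z.0) else (\u.5)) ((\v.false) 3)))
step 5: [if@1.0] (1 + ((\u.5) ((\v.false) 3)))
step 6: [beta@1.1] (1 + ((\u.5) false))
step 7: [beta@1] (1 + 5)
step 8: [delta@root] 6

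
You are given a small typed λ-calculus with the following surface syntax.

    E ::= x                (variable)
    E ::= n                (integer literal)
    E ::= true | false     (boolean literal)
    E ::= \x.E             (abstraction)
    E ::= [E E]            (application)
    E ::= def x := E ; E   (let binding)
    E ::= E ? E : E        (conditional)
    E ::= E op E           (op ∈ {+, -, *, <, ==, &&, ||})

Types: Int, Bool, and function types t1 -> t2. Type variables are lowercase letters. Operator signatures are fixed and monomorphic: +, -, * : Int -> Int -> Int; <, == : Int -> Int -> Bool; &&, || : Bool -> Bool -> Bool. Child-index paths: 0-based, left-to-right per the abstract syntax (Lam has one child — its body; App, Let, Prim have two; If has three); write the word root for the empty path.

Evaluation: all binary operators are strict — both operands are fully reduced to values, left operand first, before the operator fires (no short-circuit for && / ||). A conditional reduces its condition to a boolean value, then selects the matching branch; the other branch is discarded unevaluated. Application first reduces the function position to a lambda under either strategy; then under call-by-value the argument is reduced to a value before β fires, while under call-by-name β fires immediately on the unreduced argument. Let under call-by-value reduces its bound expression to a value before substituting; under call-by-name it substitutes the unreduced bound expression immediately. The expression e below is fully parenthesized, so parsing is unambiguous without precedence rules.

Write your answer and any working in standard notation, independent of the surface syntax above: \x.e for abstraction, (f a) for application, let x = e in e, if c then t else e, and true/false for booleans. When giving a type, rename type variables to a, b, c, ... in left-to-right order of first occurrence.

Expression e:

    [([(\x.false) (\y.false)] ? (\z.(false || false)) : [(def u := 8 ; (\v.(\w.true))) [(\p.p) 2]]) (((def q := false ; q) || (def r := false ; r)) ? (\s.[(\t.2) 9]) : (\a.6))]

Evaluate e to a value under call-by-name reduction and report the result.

Working:
step 0: ((if ((\x.false) (\y.false)) then (\z.(false || false)) else ((let u = 8 in (\v.(\w.true))) ((\p.p) 2))) (if ((let q = false in q) || (let r = false in r)) then (\s.((\t.2) 9)) else (\a.6)))
step 1: [beta@0.0] ((if false then (\z.(false || false)) else ((let u = 8 in (\v.(\w.true))) ((\p.p) 2))) (if ((let q = false in q) || (let r = false in r)) then (\s.((\t.2) 9)) else (\a.6)))
step 2: [if@0] (((let u = 8 in (\v.(\w.true))) ((\p.p) 2)) (if ((let q = false in q) || (let r = false in r)) then (\s.((\t.2) 9)) else (\a.6)))
step 3: [let@0.0] (((\v.(\w.true)) ((\p.p) 2)) (if ((let q = false in q) || (let r = false in r)) then (\s.((\t.2) 9)) else (\a.6)))
step 4: [beta@0] ((\w.true) (if ((let q = false in q) || (let r = false in r)) then (\s.((\t.2) 9)) else (\a.6)))
step 5: [beta@root] true

Answer: true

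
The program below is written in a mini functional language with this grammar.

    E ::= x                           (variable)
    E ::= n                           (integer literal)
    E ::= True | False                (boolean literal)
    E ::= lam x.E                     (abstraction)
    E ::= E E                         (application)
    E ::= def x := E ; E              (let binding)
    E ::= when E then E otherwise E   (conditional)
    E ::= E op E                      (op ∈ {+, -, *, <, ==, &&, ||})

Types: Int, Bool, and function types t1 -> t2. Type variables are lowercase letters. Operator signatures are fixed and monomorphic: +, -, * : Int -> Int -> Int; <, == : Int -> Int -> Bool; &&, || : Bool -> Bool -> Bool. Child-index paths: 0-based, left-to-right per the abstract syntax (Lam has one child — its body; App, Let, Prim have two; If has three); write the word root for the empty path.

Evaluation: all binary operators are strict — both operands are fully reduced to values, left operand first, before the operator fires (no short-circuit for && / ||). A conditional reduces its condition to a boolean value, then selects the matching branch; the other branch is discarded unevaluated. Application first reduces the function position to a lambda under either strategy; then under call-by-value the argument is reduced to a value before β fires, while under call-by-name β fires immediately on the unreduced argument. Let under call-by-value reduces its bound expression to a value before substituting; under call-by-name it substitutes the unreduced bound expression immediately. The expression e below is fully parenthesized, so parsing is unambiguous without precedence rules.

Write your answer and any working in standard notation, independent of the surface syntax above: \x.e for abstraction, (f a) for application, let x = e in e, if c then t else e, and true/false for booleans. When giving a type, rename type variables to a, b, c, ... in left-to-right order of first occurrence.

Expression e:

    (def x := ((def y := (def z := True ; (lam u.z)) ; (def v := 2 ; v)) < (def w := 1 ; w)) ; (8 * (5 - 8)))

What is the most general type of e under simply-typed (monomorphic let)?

Answer: Int

Trace:
let z : Bool
z : Bool
\u._ : a -> Bool
let y : a -> Bool
let v : Int
v : Int
  unify Int ~ Int
let w : Int
w : Int
  unify Int ~ Int
let x : Bool
  unify Int ~ Int
  unify Int ~ Int
  unify Int ~ Int
  unify Int ~ Int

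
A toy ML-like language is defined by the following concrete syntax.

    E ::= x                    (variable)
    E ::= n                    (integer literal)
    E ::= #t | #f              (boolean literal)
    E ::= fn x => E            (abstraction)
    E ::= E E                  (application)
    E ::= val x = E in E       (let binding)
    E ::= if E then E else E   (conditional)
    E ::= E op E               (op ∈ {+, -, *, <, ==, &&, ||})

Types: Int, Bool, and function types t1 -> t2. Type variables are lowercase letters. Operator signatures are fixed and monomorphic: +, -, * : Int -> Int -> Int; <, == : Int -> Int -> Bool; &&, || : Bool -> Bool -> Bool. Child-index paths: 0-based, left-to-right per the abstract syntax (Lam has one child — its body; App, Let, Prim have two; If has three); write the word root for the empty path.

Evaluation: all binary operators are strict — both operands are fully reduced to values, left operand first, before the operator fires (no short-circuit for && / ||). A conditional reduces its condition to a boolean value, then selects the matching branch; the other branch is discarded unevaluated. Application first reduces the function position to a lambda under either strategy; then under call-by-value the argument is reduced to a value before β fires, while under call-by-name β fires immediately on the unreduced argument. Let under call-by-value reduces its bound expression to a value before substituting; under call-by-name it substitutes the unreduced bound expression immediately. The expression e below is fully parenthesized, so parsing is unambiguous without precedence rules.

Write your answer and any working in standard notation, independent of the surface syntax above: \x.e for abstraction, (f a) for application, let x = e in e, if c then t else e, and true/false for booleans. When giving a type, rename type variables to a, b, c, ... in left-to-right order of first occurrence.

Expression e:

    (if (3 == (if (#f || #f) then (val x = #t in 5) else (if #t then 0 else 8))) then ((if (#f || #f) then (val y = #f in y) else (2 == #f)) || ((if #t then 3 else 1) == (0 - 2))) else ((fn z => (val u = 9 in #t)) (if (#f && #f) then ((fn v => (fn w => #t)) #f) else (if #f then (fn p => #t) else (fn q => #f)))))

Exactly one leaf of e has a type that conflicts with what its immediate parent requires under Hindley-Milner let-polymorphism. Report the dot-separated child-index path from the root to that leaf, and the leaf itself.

Answer: 1.0.2.1 : false

Working:
  unify Int ~ Int
  unify Bool ~ Bool
  unify Bool ~ Bool
  unify Bool ~ Bool
let x : Bool
  unify Bool ~ Bool
  unify Int ~ Int
  unify Int ~ Int
  unify Int ~ Int
  unify Bool ~ Bool
  unify Bool ~ Bool
  unify Bool ~ Bool
  unify Bool ~ Bool
let y : Bool
y : Bool
  unify Int ~ Int
  unify Bool ~ Int
  FAIL: mismatch Bool ~ Int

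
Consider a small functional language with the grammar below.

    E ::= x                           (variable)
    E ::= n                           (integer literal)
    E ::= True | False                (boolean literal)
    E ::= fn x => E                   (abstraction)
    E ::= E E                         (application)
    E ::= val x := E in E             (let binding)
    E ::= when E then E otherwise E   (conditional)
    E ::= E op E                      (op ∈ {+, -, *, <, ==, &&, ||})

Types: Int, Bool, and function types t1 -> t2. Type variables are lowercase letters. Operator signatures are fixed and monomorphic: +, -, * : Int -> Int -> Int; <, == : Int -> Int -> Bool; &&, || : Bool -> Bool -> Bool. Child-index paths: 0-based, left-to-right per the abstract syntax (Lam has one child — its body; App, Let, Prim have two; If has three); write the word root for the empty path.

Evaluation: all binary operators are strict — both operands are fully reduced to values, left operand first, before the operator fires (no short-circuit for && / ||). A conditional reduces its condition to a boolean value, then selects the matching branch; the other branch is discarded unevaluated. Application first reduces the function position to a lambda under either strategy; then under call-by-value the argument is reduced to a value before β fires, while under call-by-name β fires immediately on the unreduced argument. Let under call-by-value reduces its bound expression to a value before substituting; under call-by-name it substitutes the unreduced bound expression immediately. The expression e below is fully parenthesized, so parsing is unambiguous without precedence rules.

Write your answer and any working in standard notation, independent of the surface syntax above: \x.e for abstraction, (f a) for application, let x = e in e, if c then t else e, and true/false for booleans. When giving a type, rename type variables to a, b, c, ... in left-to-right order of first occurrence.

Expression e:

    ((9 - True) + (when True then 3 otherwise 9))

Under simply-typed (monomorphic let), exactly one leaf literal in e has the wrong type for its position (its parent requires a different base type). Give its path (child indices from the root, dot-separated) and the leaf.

Working:
  unify Int ~ Int
  unify Bool ~ Int
  FAIL: mismatch Bool ~ Int

Answer: 0.1 : true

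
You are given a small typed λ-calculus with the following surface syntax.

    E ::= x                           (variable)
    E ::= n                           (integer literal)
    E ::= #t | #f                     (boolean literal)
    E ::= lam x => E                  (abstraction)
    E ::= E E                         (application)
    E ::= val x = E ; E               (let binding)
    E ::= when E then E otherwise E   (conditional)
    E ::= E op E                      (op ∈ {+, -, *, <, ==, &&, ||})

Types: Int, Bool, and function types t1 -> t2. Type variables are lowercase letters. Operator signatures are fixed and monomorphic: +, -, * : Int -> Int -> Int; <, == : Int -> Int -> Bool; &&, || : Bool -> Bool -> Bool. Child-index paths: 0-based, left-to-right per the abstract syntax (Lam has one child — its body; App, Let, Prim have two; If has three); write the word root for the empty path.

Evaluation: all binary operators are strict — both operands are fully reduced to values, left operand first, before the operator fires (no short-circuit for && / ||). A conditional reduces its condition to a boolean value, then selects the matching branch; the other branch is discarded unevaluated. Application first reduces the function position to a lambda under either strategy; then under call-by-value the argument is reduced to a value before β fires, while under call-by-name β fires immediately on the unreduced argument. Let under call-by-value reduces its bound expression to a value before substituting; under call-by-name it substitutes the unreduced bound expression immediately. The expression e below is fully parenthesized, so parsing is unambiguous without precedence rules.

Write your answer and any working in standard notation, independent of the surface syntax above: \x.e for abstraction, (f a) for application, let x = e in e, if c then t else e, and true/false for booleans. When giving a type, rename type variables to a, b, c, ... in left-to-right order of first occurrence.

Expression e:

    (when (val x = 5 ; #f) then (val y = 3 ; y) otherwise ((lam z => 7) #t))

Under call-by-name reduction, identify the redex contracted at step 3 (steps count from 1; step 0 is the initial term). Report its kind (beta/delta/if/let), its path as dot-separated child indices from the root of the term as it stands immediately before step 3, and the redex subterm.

Answer: beta at root : ((\z.7) true)

Working:
step 0: (if (let x = 5 in false) then (let y = 3 in y) else ((\z.7) true))
step 1: [let@0] (if false then (let y = 3 in y) else ((\z.7) true))
step 2: [if@root] ((\z.7) true)
step 3: [beta@root] 7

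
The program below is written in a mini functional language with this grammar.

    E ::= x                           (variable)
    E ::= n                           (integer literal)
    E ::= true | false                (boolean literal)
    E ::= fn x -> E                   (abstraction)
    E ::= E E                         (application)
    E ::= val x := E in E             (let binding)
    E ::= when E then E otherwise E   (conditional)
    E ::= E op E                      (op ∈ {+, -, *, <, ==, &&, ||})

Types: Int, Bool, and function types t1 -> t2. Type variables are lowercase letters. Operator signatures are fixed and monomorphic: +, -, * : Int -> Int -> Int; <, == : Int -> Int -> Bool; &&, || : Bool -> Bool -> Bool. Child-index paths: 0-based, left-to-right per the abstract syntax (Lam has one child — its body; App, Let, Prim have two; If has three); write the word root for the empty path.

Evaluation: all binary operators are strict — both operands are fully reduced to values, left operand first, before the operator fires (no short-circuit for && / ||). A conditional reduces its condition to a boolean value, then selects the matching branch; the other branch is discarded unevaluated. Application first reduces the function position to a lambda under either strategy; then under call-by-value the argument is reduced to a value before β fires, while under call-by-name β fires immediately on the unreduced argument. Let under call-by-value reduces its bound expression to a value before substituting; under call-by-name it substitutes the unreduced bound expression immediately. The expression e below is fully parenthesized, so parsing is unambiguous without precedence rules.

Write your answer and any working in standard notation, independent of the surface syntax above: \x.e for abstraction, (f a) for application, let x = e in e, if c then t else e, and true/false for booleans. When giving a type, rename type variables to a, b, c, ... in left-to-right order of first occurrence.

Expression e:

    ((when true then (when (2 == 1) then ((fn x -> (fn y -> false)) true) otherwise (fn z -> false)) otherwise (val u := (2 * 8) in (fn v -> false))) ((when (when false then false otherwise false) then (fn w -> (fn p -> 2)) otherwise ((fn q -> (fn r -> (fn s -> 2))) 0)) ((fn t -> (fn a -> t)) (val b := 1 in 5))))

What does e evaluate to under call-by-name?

Answer: false

Working:
step 0: ((if true then (if (2 == 1) then ((\x.(\y.false)) true) else (\z.false)) else (let u = (2 * 8) in (\v.false))) ((if (if false then false else false) then (\w.(\p.2)) else ((\q.(\r.(\s.2))) 0)) ((\t.(\a.t)) (let b = 1 in 5))))
step 1: [if@0] ((if (2 == 1) then ((\x.(\y.false)) true) else (\z.false)) ((if (if false then false else false) then (\w.(\p.2)) else ((\q.(\r.(\s.2))) 0)) ((\t.(\a.t)) (let b = 1 in 5))))
step 2: [delta@0.0] ((if false then ((\x.(\y.false)) true) else (\z.false)) ((if (if false then false else false) then (\w.(\p.2)) else ((\q.(\r.(\s.2))) 0)) ((\t.(\a.t)) (let b = 1 in 5))))
step 3: [if@0] ((\z.false) ((if (if false then false else false) then (\w.(\p.2)) else ((\q.(\r.(\s.2))) 0)) ((\t.(\a.t)) (let b = 1 in 5))))
step 4: [beta@root] false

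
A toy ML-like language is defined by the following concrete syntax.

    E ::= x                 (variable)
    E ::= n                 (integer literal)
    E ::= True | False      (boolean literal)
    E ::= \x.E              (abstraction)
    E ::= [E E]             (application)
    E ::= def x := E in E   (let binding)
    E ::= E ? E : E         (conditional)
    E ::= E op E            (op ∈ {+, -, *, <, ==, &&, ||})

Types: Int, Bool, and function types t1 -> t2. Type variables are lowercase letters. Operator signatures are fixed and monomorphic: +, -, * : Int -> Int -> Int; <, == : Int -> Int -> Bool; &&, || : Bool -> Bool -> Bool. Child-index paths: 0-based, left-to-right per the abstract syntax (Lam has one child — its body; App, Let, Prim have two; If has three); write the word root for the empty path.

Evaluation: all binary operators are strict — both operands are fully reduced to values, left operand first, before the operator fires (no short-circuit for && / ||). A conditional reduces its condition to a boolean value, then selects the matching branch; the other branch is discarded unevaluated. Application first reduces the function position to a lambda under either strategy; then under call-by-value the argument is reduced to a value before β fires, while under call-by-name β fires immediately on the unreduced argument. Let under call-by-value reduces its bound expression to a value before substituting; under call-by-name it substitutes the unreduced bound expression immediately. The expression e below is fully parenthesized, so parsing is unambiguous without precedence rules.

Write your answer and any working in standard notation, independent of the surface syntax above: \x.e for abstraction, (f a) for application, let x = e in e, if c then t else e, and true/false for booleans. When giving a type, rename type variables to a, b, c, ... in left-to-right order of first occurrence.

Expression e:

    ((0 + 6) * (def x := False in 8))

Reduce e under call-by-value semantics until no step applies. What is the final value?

Trace:
step 0: ((0 + 6) * (let x = false in 8))
step 1: [delta@0] (6 * (let x = false in 8))
step 2: [let@1] (6 * 8)
step 3: [delta@root] 48

Answer: 48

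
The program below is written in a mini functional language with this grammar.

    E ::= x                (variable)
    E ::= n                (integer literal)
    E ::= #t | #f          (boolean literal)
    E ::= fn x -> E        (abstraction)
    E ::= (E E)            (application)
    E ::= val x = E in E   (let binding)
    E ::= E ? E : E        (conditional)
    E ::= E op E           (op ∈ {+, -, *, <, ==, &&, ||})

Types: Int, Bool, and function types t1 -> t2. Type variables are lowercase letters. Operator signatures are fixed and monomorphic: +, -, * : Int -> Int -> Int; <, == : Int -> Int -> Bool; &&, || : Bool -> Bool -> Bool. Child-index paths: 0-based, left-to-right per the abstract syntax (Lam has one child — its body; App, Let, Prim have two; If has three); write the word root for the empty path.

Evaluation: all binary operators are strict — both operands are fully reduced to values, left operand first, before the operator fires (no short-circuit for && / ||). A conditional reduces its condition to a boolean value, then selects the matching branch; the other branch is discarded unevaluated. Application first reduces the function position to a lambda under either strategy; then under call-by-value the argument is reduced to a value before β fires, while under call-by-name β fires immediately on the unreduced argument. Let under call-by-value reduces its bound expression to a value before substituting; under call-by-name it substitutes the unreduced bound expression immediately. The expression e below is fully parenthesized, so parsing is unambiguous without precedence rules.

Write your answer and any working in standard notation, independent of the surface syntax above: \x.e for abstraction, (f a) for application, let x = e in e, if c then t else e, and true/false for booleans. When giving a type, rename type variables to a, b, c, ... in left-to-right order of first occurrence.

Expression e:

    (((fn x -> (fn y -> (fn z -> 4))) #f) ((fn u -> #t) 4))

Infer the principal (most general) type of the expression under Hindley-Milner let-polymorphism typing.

Answer: a -> Int

Working:
\z._ : c -> Int
\y._ : b -> c -> Int
\x._ : a -> b -> c -> Int
  unify a -> b -> c -> Int ~ Bool -> d
  unify a ~ Bool
  unify b -> c -> Int ~ d
_ _ : b -> c -> Int
\u._ : e -> Bool
  unify e -> Bool ~ Int -> f
  unify e ~ Int
  unify Bool ~ f
_ _ : Bool
  unify b -> c -> Int ~ Bool -> g
  unify b ~ Bool
  unify c -> Int ~ g
_ _ : c -> Int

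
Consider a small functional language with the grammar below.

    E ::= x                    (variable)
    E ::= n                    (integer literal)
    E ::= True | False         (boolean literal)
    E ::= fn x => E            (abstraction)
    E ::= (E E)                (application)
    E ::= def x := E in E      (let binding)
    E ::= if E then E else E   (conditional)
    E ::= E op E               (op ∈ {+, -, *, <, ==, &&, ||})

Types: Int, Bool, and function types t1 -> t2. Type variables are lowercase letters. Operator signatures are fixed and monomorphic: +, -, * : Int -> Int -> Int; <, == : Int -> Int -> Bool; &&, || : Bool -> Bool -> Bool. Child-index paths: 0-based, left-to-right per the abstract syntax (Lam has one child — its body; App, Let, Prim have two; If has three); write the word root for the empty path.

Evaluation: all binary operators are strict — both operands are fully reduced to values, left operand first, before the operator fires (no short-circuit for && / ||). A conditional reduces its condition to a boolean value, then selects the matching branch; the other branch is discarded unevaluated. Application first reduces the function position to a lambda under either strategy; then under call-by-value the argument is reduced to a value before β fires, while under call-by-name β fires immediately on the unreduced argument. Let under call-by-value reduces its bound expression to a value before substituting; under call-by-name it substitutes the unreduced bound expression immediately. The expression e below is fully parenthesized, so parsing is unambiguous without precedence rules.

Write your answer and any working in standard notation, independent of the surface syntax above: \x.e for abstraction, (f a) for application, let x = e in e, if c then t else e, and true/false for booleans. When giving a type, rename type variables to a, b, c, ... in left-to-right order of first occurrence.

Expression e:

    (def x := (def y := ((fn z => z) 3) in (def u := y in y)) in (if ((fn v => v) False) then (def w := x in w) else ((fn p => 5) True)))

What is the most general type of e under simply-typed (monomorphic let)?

Answer: Int

Trace:
z : a
\z._ : a -> a
  unify a -> a ~ Int -> b
  unify a ~ Int
  unify Int ~ b
_ _ : Int
let y : Int
y : Int
let u : Int
y : Int
let x : Int
v : c
\v._ : c -> c
  unify c -> c ~ Bool -> d
  unify c ~ Bool
  unify Bool ~ d
_ _ : Bool
  unify Bool ~ Bool
x : Int
let w : Int
w : Int
\p._ : e -> Int
  unify e -> Int ~ Bool -> f
  unify e ~ Bool
  unify Int ~ f
_ _ : Int
  unify Int ~ Int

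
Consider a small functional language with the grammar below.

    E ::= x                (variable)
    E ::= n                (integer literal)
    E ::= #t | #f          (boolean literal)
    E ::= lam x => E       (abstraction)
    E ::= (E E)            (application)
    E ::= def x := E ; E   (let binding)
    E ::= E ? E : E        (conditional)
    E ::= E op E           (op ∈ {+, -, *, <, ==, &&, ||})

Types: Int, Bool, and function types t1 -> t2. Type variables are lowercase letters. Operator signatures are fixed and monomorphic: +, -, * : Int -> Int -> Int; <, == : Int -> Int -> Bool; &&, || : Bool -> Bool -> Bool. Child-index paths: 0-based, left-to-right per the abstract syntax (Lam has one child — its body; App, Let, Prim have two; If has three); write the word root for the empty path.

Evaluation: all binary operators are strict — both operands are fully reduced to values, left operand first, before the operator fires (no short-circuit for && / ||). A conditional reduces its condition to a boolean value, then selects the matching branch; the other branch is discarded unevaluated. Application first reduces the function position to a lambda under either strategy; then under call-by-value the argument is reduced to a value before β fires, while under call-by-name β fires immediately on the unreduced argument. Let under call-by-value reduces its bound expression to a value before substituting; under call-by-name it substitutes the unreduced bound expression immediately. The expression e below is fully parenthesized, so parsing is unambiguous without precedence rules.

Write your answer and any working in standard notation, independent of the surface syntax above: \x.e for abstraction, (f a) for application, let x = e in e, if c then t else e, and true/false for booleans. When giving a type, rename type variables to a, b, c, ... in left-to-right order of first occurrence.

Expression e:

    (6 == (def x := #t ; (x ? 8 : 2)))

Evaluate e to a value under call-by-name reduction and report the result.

Derivation:
step 0: (6 == (let x = true in (if x then 8 else 2)))
step 1: [let@1] (6 == (if true then 8 else 2))
step 2: [if@1] (6 == 8)
step 3: [delta@root] false

Answer: false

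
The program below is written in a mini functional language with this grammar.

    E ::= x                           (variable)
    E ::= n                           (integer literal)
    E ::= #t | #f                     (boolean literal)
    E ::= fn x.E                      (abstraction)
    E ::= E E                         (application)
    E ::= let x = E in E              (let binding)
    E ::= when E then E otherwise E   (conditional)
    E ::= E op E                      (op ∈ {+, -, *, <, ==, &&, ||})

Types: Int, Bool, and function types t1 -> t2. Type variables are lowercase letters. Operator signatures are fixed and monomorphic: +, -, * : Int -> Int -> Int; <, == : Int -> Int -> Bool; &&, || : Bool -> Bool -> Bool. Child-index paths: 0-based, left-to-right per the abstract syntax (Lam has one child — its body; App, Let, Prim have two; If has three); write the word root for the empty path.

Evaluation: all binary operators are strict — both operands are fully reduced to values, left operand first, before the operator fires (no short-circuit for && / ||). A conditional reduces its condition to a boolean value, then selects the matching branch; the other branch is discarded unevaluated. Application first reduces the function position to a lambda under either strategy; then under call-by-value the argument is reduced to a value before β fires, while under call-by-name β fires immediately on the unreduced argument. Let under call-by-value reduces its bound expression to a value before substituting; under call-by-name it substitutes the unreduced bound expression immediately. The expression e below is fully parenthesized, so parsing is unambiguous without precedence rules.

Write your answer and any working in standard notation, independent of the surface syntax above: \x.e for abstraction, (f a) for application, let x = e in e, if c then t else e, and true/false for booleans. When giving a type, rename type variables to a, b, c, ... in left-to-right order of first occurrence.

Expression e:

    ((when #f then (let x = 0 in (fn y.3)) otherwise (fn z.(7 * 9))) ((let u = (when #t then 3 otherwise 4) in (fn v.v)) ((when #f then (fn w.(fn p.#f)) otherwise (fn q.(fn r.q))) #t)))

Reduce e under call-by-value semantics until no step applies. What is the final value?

Derivation:
step 0: ((if false then (let x = 0 in (\y.3)) else (\z.(7 * 9))) ((let u = (if true then 3 else 4) in (\v.v)) ((if false then (\w.(\p.false)) else (\q.(\r.q))) true)))
step 1: [if@0] ((\z.(7 * 9)) ((let u = (if true then 3 else 4) in (\v.v)) ((if false then (\w.(\p.false)) else (\q.(\r.q))) true)))
step 2: [if@1.0.0] ((\z.(7 * 9)) ((let u = 3 in (\v.v)) ((if false then (\w.(\p.false)) else (\q.(\r.q))) true)))
step 3: [let@1.0] ((\z.(7 * 9)) ((\v.v) ((if false then (\w.(\p.false)) else (\q.(\r.q))) true)))
step 4: [if@1.1.0] ((\z.(7 * 9)) ((\v.v) ((\q.(\r.q)) true)))
step 5: [beta@1.1] ((\z.(7 * 9)) ((\v.v) (\r.true)))
step 6: [beta@1] ((\z.(7 * 9)) (\r.true))
step 7: [beta@root] (7 * 9)
step 8: [delta@root] 63

Answer: 63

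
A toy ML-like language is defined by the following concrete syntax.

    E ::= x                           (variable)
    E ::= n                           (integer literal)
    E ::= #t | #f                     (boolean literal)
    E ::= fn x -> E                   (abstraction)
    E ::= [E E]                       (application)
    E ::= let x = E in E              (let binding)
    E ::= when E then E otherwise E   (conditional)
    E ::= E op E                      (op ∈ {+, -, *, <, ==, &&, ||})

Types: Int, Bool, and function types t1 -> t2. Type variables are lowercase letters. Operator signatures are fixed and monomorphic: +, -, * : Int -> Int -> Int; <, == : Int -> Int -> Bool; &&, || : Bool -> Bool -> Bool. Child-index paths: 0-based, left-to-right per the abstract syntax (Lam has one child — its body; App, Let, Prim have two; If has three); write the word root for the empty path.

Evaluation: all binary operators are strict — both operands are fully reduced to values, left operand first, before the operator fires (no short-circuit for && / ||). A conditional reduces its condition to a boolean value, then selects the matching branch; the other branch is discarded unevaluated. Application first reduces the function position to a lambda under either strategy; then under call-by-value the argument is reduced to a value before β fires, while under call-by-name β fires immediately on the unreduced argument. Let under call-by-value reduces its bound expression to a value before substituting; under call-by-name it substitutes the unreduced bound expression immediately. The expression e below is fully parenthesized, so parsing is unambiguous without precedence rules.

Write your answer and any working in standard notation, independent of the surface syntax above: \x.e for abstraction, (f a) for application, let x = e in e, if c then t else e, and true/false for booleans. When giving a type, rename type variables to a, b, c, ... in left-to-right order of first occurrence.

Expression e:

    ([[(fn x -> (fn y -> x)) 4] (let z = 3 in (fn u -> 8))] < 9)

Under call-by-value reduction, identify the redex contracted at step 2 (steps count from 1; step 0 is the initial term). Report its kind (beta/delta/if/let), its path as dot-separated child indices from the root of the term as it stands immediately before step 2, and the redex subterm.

Answer: let at 0.1 : (let z = 3 in (\u.8))

Trace:
step 0: ((((\x.(\y.x)) 4) (let z = 3 in (\u.8))) < 9)
step 1: [beta@0.0] (((\y.4) (let z = 3 in (\u.8))) < 9)
step 2: [let@0.1] (((\y.4) (\u.8)) < 9)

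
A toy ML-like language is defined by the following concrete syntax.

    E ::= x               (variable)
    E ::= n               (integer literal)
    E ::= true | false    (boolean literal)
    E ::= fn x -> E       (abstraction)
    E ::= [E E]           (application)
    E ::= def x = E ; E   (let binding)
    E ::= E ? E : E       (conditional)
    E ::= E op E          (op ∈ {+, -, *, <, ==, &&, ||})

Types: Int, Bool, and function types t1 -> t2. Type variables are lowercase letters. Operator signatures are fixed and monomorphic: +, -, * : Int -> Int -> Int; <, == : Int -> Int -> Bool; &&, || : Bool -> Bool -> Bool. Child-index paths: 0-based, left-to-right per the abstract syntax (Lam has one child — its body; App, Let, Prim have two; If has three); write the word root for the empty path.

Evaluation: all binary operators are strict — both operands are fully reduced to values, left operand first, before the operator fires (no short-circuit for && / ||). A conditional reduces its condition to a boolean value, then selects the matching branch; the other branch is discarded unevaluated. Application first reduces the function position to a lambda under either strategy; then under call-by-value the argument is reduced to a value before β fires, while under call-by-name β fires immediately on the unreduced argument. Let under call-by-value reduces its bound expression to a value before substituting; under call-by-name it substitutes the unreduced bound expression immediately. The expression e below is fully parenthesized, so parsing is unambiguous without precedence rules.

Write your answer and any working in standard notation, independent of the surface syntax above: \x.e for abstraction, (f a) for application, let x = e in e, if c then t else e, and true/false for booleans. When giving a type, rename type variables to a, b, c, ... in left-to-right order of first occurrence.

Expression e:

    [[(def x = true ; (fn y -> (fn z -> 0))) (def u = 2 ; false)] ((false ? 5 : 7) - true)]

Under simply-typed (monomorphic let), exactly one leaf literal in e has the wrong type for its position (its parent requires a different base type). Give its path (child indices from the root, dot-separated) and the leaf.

Trace:
let x : Bool
\z._ : b -> Int
\y._ : a -> b -> Int
let u : Int
  unify a -> b -> Int ~ Bool -> c
  unify a ~ Bool
  unify b -> Int ~ c
_ _ : b -> Int
  unify Bool ~ Bool
  unify Int ~ Int
  unify Int ~ Int
  unify Bool ~ Int
  FAIL: mismatch Bool ~ Int

Answer: 1.1 : true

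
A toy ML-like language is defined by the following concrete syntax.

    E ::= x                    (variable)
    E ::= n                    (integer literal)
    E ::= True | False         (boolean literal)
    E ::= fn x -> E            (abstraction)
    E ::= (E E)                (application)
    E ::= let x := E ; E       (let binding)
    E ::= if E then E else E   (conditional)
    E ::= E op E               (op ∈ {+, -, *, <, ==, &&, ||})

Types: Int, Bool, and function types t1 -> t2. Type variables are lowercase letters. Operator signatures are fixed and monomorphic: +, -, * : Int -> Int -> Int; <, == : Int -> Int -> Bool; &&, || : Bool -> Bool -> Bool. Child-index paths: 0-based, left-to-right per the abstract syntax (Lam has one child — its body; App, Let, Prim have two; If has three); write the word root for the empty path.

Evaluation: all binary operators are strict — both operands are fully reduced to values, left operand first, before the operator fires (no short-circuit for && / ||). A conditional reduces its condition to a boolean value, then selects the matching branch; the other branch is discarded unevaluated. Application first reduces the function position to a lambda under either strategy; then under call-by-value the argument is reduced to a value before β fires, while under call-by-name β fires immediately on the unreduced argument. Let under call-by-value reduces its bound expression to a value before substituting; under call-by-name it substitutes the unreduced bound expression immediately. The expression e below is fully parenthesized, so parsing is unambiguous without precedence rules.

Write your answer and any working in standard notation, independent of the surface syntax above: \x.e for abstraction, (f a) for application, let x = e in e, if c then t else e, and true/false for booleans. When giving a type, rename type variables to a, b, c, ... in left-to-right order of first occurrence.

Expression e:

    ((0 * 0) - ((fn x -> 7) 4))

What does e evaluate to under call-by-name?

Answer: -7

Working:
step 0: ((0 * 0) - ((\x.7) 4))
step 1: [delta@0] (0 - ((\x.7) 4))
step 2: [beta@1] (0 - 7)
step 3: [delta@root] -7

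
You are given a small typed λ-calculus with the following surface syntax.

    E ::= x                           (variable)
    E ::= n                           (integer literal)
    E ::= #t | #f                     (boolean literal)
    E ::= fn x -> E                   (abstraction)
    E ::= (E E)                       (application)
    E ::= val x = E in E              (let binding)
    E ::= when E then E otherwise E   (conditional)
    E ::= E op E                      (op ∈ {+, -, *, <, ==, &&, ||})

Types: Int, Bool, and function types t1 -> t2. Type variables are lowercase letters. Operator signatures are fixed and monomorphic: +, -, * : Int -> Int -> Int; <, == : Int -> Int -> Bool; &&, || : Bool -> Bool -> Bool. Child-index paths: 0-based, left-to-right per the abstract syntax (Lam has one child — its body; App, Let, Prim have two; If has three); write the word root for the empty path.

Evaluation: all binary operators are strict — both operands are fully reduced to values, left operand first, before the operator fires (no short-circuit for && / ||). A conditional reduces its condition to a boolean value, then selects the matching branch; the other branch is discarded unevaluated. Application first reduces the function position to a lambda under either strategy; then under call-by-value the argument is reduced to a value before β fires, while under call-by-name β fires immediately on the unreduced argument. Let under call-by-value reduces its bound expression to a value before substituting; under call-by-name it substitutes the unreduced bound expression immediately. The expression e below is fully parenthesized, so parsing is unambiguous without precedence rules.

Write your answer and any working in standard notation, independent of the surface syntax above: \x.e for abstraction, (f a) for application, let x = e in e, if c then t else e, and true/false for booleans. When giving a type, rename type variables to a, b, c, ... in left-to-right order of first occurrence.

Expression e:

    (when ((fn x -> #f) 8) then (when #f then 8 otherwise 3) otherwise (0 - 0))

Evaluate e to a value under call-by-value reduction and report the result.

Answer: 0

Derivation:
step 0: (if ((\x.false) 8) then (if false then 8 else 3) else (0 - 0))
step 1: [beta@0] (if false then (if false then 8 else 3) else (0 - 0))
step 2: [if@root] (0 - 0)
step 3: [delta@root] 0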